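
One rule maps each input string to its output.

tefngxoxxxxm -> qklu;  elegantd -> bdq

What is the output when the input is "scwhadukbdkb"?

Each output is the input with this applied: keep one character in every 3, starting at position 1 (positions 1st, 4th, 7th, ...), then shift every letter 3 places backward in the alphabet (wrapping around).
"scwhadukbdkb" → "shud" → "pera".

pera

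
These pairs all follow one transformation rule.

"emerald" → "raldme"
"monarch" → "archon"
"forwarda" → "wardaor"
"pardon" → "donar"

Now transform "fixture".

tureix

Each output is the input with this applied: delete the first character, then move the first 2 characters to the end (rotate left by 2).
So "fixture" becomes "tureix".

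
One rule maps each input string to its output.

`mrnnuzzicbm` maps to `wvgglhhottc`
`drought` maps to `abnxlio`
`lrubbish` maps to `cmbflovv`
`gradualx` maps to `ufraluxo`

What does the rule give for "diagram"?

lugxcua

The transformation: shift every letter 6 places backward in the alphabet (wrapping around), then move the last 3 characters to the front (rotate right by 3).
On "diagram": the first step gives "xcualug", and the second then gives "lugxcua".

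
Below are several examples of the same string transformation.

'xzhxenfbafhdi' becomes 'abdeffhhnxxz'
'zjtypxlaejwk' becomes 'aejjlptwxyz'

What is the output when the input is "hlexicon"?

cehilox

The transformation: delete the last character, then sort the characters into alphabetical order.
Working it through for "hlexicon": intermediate "hlexico", final "cehilox".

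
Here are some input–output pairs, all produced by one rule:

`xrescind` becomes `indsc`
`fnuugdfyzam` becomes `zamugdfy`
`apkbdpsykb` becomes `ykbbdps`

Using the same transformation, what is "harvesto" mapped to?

stove

The pattern: delete the first 3 characters, then move the last 3 characters to the front (rotate right by 3).
Working it through for "harvesto": intermediate "vesto", final "stove".
(Check on "xrescind": → "scind" → "indsc" ✓)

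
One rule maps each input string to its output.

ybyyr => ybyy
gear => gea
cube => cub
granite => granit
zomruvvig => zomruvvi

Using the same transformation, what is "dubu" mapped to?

Rule — delete the last character.
Doing the same to "dubu": "dub".

dub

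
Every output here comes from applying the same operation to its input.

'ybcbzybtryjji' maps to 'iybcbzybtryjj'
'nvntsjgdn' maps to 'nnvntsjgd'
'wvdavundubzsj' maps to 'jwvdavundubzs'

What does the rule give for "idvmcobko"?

The pattern: move the last character to the front.
Doing the same to "idvmcobko": "oidvmcobk".

oidvmcobk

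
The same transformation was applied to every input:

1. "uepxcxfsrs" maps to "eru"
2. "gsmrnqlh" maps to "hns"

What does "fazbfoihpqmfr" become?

What's happening: sort the characters into alphabetical order, then keep one character in every 3, starting at position 2 (positions 2nd, 5th, 8th, ...).
Starting from "fazbfoihpqmfr": after the first operation, "abfffhimopqrz"; after the second, "bfmq".

bfmq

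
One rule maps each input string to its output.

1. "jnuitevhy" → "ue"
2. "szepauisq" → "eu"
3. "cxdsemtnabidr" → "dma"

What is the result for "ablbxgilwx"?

Looking at the pairs, the operation is to keep one character in every 3, starting at position 3 (positions 3rd, 6th, 9th, ...), then delete the last character.
Working it through for "ablbxgilwx": intermediate "lgw", final "lg".

lg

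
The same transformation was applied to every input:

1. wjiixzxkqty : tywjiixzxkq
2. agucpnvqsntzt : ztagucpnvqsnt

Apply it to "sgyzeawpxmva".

The rule is to move the last 2 characters to the front (rotate right by 2).
Doing the same to "sgyzeawpxmva": "vasgyzeawpxm".

vasgyzeawpxm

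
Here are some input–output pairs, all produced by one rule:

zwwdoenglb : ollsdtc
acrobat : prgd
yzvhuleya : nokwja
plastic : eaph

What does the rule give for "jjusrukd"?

yyjhg

Looking at the pairs, the operation is to delete the last 3 characters, then shift every letter 11 places backward in the alphabet (wrapping around).
Starting from "jjusrukd": after the first operation, "jjusr"; after the second, "yyjhg".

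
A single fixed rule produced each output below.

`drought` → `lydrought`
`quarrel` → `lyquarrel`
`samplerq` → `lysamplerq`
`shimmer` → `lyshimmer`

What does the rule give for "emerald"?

lyemerald

In each case the input is transformed by: prepend "ly".
"emerald" → "lyemerald".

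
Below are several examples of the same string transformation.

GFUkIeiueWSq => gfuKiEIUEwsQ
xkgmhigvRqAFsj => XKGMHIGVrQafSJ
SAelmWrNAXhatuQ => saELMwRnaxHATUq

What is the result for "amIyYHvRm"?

The rule is to flip the case of every letter.
For "amIyYHvRm" the result is "AMiYyhVrM".

AMiYyhVrM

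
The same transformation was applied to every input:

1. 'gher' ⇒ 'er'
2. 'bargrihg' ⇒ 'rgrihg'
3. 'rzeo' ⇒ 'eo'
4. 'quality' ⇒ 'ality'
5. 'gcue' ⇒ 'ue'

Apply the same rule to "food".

od

Each output is the input with this applied: delete the first 2 characters.
Applying that to "food" gives "od".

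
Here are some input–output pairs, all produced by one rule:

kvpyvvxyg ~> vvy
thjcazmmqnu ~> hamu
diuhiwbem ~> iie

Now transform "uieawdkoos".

In each case the input is transformed by: keep one character in every 3, starting at position 2 (positions 2nd, 5th, 8th, ...).
For "uieawdkoos" the result is "iwo".

iwo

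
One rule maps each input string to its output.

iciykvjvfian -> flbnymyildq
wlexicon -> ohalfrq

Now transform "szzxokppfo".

The pattern: delete the first character, then shift every letter 3 places forward in the alphabet (wrapping around).
On "szzxokppfo": the first step gives "zzxokppfo", and the second then gives "ccarnssir".
(Check on "iciykvjvfian": → "ciykvjvfian" → "flbnymyildq" ✓)

ccarnssir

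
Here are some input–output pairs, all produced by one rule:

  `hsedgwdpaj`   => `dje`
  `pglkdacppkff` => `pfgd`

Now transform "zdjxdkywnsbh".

Rule — swap the front and back halves of the string, then keep one character in every 3, starting at position 2 (positions 2nd, 5th, 8th, ...).
Working it through for "zdjxdkywnsbh": intermediate "ywnsbhzdjxdk", final "wbdd".

wbdd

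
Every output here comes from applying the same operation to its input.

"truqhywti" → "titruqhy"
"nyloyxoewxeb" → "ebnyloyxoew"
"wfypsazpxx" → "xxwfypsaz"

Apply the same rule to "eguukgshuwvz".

Rule — move the last 2 characters to the front (rotate right by 2), then delete the last character.
On "eguukgshuwvz": the first step gives "vzeguukgshuw", and the second then gives "vzeguukgshu".
(Check on "nyloyxoewxeb": → "ebnyloyxoewx" → "ebnyloyxoew" ✓)

vzeguukgshu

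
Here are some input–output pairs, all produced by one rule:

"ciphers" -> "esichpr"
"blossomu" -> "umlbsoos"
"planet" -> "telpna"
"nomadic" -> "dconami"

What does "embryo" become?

oymerb

Looking at the pairs, the operation is to swap each adjacent pair of characters (1↔2, 3↔4, ...), then move the last 2 characters to the front (rotate right by 2).
Doing the same to "embryo": "oymerb".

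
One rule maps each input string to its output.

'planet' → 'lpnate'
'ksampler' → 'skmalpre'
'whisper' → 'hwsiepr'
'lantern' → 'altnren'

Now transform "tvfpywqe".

vtpfwyeq

In each case the input is transformed by: swap each adjacent pair of characters (1↔2, 3↔4, ...).
Doing the same to "tvfpywqe": "vtpfwyeq".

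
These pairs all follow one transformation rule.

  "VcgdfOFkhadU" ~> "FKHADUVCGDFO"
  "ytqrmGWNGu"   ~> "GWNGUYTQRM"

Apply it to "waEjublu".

UBLUWAEJ

The transformation: swap the front and back halves of the string, then convert every letter to uppercase.
Doing the same to "waEjublu": "UBLUWAEJ".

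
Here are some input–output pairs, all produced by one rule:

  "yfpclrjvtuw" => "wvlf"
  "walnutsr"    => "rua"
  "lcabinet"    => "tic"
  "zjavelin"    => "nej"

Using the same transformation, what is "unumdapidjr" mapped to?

ridn

Rule — keep one character in every 3, starting at position 2 (positions 2nd, 5th, 8th, ...), then reverse the string.
On "unumdapidjr" that produces "ridn".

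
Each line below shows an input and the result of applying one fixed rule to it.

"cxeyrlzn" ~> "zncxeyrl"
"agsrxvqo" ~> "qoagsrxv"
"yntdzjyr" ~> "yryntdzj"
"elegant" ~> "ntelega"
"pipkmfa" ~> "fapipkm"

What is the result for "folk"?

Rule — move the last 2 characters to the front (rotate right by 2).
For "folk" the result is "lkfo".

lkfo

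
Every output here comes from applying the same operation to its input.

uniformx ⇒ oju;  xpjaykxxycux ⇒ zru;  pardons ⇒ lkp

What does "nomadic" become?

The pattern: shift every letter 3 places backward in the alphabet (wrapping around), then keep only the last 3 characters.
For "nomadic", step one produces "kljxafz"; step two turns that into "afz".

afz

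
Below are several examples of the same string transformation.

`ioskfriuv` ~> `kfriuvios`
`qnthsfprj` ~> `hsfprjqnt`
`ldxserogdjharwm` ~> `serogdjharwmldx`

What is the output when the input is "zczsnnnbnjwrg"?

snnnbnjwrgzcz

Rule — move the first 3 characters to the end (rotate left by 3).
Applying that to "zczsnnnbnjwrg" gives "snnnbnjwrgzcz".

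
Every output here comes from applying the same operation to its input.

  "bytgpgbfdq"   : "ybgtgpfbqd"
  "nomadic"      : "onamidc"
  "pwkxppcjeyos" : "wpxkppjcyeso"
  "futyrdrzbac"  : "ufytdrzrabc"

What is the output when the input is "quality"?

The transformation: swap each adjacent pair of characters (1↔2, 3↔4, ...).
On "quality" that produces "uqlatiy".

uqlatiy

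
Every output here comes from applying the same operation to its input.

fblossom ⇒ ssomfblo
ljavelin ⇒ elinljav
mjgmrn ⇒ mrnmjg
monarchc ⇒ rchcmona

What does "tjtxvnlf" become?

vnlftjtx

Looking at the pairs, the operation is to swap the front and back halves of the string.
Doing the same to "tjtxvnlf": "vnlftjtx".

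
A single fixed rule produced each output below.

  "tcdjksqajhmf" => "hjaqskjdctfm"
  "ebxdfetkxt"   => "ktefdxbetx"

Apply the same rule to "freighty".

Looking at the pairs, the operation is to reverse the string, then move the first 2 characters to the end (rotate left by 2).
For "freighty", step one produces "ythgierf"; step two turns that into "hgierfyt".

hgierfyt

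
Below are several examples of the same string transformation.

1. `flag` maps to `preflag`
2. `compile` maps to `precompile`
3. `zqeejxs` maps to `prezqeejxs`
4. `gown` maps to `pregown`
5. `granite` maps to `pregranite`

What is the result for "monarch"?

The rule is to prepend "pre".
So "monarch" becomes "premonarch".

premonarch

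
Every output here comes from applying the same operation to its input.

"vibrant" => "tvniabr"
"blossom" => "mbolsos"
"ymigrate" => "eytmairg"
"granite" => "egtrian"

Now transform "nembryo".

onyermb

The transformation: reverse the string, then take characters alternately from the front and the back (1st, last, 2nd, 2nd-last, ...).
Starting from "nembryo": after the first operation, "oyrbmen"; after the second, "onyermb".
(Check on "vibrant": → "tnarbiv" → "tvniabr" ✓)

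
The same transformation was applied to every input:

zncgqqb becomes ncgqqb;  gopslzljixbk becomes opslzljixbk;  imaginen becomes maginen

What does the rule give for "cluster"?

luster

What's happening: delete the first character.
For "cluster" the result is "luster".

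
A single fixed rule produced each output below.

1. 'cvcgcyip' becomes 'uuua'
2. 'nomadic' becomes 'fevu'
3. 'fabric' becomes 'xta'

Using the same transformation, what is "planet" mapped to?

hsw

The rule is to shift every letter 8 places backward in the alphabet (wrapping around), then keep every other character starting from the first (positions 1st, 3rd, 5th, ...).
Starting from "planet": after the first operation, "hdsfwl"; after the second, "hsw".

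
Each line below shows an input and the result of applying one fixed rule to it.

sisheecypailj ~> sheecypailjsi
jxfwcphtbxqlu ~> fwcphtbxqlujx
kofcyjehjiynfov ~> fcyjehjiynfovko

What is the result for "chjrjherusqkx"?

Looking at the pairs, the operation is to move the first 2 characters to the end (rotate left by 2).
Applying that to "chjrjherusqkx" gives "jrjherusqkxch".

jrjherusqkxch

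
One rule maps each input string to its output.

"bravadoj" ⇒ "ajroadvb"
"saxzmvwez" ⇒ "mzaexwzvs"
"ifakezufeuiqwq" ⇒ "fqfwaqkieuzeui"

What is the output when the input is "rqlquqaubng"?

qgqnlbquuar

The transformation: take characters alternately from the front and the back (1st, last, 2nd, 2nd-last, ...), then swap the first and last characters.
For "rqlquqaubng", step one produces "rgqnlbquuaq"; step two turns that into "qgqnlbquuar".
(Check on "ifakezufeuiqwq": → "iqfwaqkieuzeuf" → "fqfwaqkieuzeui" ✓)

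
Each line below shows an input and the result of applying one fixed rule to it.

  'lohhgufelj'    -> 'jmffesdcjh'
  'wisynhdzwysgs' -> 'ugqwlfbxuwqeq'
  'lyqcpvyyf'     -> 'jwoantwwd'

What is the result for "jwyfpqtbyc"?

huwdnorzwa

The rule is to shift every letter 2 places backward in the alphabet (wrapping around).
So "jwyfpqtbyc" becomes "huwdnorzwa".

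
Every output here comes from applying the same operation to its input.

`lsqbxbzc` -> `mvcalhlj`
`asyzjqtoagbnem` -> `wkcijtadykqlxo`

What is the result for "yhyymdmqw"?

giriiwnwa

In each case the input is transformed by: move the last character to the front, then shift every letter 10 places forward in the alphabet (wrapping around).
"yhyymdmqw" → "wyhyymdmq" → "giriiwnwa".
(Check on "lsqbxbzc": → "clsqbxbz" → "mvcalhlj" ✓)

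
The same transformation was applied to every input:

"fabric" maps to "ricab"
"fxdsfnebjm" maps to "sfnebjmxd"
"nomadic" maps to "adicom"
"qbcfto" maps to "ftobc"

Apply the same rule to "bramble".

mblera

What's happening: delete the first character, then move the first 2 characters to the end (rotate left by 2).
On "bramble" that produces "mblera".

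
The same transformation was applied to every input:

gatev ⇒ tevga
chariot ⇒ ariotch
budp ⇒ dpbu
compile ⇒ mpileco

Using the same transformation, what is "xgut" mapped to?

utxg

The pattern: move the first 2 characters to the end (rotate left by 2).
For "xgut" the result is "utxg".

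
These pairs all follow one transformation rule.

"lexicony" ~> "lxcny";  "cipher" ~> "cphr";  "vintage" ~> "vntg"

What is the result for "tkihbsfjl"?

What's happening: remove every vowel.
For "tkihbsfjl" the result is "tkhbsfjl".

tkhbsfjl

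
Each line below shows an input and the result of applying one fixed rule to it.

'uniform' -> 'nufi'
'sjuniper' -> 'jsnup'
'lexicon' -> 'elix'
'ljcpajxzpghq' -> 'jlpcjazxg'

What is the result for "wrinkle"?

rwni

The pattern: swap each adjacent pair of characters (1↔2, 3↔4, ...), then delete the last 3 characters.
For "wrinkle", step one produces "rwnilke"; step two turns that into "rwni".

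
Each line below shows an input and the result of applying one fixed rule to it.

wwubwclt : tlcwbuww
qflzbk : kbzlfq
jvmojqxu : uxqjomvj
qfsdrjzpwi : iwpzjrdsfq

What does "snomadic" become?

cidamons

Rule — reverse the string.
Doing the same to "snomadic": "cidamons".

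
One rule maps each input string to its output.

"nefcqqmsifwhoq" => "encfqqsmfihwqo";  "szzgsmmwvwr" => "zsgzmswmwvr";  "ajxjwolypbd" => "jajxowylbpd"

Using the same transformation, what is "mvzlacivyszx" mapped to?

Rule — swap each adjacent pair of characters (1↔2, 3↔4, ...).
For "mvzlacivyszx" the result is "vmlzcavisyxz".

vmlzcavisyxz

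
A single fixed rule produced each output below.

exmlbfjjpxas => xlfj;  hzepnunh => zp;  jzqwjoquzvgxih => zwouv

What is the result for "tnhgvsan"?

The transformation: keep every other character starting from the second (positions 2nd, 4th, 6th, ...), then delete the last 2 characters.
On "tnhgvsan": the first step gives "ngsn", and the second then gives "ng".

ng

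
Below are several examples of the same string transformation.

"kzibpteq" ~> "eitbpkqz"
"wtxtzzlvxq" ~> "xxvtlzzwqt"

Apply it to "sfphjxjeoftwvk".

The transformation: take characters alternately from the front and the back (1st, last, 2nd, 2nd-last, ...), then move the first 3 characters to the end (rotate left by 3).
"sfphjxjeoftwvk" → "skfvpwhtjfxoje" → "vpwhtjfxojeskf".
(Check on "wtxtzzlvxq": → "wqtxxvtlzz" → "xxvtlzzwqt" ✓)

vpwhtjfxojeskf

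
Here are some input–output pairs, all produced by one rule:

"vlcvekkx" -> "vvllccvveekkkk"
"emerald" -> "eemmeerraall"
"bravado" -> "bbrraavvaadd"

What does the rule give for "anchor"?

aanncchhoo

Looking at the pairs, the operation is to delete the last character, then double every character.
On "anchor": the first step gives "ancho", and the second then gives "aanncchhoo".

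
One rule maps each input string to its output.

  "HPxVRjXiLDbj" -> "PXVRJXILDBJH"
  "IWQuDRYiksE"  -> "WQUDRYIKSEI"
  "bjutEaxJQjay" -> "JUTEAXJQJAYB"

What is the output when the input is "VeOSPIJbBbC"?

EOSPIJBBBCV

Looking at the pairs, the operation is to move the first character to the end, then convert every letter to uppercase.
Applying both steps to "VeOSPIJbBbC": "eOSPIJbBbCV", then "EOSPIJBBBCV".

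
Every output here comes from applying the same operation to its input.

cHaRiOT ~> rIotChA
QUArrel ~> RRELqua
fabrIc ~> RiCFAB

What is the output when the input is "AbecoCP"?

COcpaBE

Looking at the pairs, the operation is to flip the case of every letter, then move the first 3 characters to the end (rotate left by 3).
On "AbecoCP": the first step gives "aBECOcp", and the second then gives "COcpaBE".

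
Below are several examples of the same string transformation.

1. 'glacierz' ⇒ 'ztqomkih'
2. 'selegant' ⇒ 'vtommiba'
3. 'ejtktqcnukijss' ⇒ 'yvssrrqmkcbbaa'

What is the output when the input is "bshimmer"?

Looking at the pairs, the operation is to shift every letter 8 places forward in the alphabet (wrapping around), then sort the characters into reverse alphabetical order.
Working it through for "bshimmer": intermediate "japquumz", final "zuuqpmja".

zuuqpmja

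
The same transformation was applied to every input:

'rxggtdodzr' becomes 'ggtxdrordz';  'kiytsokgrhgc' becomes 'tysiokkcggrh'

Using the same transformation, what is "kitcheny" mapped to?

cthiekny

The rule is to move the first 3 characters to the end (rotate left by 3), then take characters alternately from the front and the back (1st, last, 2nd, 2nd-last, ...).
Starting from "kitcheny": after the first operation, "chenykit"; after the second, "cthiekny".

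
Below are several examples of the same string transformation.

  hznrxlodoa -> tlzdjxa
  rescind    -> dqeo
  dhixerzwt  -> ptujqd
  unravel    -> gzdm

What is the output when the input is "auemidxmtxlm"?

What's happening: delete the last 3 characters, then shift every letter 12 places forward in the alphabet (wrapping around).
Applying both steps to "auemidxmtxlm": "auemidxmt", then "mgqyupjyf".

mgqyupjyf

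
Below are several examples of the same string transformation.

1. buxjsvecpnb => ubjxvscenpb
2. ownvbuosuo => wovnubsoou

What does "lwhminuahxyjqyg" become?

wlmhniauxhjyyqg

Rule — swap each adjacent pair of characters (1↔2, 3↔4, ...).
Applying that to "lwhminuahxyjqyg" gives "wlmhniauxhjyyqg".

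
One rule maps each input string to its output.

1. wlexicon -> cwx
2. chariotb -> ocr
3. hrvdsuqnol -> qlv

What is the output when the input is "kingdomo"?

okg

Rule — swap the front and back halves of the string, then keep one character in every 3, starting at position 2 (positions 2nd, 5th, 8th, ...).
On "kingdomo": the first step gives "domoking", and the second then gives "okg".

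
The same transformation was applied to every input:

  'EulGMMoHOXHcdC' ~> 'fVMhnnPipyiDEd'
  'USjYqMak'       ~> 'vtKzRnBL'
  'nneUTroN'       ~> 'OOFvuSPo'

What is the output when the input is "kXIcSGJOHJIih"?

LyjDthkpikjJI

The transformation: shift every letter 1 place forward in the alphabet (wrapping around), then flip the case of every letter.
"kXIcSGJOHJIih" → "LyjDthkpikjJI".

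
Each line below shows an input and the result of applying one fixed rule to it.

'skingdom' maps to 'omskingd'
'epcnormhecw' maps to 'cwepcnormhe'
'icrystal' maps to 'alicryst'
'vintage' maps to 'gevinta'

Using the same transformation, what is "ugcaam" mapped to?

What's happening: move the last 2 characters to the front (rotate right by 2).
Applying that to "ugcaam" gives "amugca".

amugca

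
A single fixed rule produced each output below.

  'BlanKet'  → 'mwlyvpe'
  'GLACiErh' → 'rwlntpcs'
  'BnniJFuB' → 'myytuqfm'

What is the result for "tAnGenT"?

The pattern: shift every letter 11 places forward in the alphabet (wrapping around), then convert every letter to lowercase.
On "tAnGenT": the first step gives "eLyRpyE", and the second then gives "elyrpye".

elyrpye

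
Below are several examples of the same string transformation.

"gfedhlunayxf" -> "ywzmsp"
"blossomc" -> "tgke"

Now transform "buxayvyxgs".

tpqqy

In each case the input is transformed by: keep every other character starting from the first (positions 1st, 3rd, 5th, ...), then shift every letter 8 places backward in the alphabet (wrapping around).
On "buxayvyxgs": the first step gives "bxyyg", and the second then gives "tpqqy".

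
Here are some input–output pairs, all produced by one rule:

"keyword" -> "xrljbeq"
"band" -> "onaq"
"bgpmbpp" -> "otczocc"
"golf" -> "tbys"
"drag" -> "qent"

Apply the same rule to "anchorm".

napubez

The rule is to shift every letter 13 places forward in the alphabet (wrapping around) — i.e. ROT13.
Doing the same to "anchorm": "napubez".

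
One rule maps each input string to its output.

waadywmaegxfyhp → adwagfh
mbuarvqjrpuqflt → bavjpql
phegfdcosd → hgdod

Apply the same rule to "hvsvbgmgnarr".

vvggar

Looking at the pairs, the operation is to keep every other character starting from the second (positions 2nd, 4th, 6th, ...).
Doing the same to "hvsvbgmgnarr": "vvggar".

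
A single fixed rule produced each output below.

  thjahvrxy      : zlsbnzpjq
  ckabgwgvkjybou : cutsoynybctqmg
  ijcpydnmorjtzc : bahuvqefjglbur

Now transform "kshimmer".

kcazeejw

In each case the input is transformed by: shift every letter 8 places backward in the alphabet (wrapping around), then swap each adjacent pair of characters (1↔2, 3↔4, ...).
Applying that to "kshimmer" gives "kcazeejw".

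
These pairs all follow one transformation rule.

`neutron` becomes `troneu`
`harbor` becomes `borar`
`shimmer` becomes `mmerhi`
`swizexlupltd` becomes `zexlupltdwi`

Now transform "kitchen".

Rule — delete the first character, then move the first 2 characters to the end (rotate left by 2).
Working it through for "kitchen": intermediate "itchen", final "chenit".
(Check on "harbor": → "arbor" → "borar" ✓)

chenit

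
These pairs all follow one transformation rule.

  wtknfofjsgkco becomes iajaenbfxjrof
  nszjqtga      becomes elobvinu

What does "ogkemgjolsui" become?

The transformation: shift every letter 5 places backward in the alphabet (wrapping around), then move the first 3 characters to the end (rotate left by 3).
For "ogkemgjolsui", step one produces "jbfzhbejgnpd"; step two turns that into "zhbejgnpdjbf".
(Check on "nszjqtga": → "inuelobv" → "elobvinu" ✓)

zhbejgnpdjbf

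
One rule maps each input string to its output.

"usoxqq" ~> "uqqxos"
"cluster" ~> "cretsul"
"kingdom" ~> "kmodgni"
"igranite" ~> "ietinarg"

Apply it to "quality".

Rule — move the first character to the end, then reverse the string.
For "quality", step one produces "ualityq"; step two turns that into "qytilau".

qytilau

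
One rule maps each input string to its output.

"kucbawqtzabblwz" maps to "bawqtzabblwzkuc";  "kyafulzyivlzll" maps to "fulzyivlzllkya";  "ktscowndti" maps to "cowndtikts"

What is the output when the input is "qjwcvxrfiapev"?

cvxrfiapevqjw

Each output is the input with this applied: move the first 3 characters to the end (rotate left by 3).
"qjwcvxrfiapev" → "cvxrfiapevqjw".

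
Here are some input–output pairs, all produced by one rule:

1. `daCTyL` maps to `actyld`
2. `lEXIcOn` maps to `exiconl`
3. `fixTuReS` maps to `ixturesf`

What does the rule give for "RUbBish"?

ubbishr

The transformation: move the first character to the end, then convert every letter to lowercase.
For "RUbBish" the result is "ubbishr".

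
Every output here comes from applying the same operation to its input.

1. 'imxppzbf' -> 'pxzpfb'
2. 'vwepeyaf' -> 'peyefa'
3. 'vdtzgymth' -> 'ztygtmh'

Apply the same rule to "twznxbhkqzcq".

nzbxkhzqqc

The pattern: swap each adjacent pair of characters (1↔2, 3↔4, ...), then delete the first 2 characters.
Starting from "twznxbhkqzcq": after the first operation, "wtnzbxkhzqqc"; after the second, "nzbxkhzqqc".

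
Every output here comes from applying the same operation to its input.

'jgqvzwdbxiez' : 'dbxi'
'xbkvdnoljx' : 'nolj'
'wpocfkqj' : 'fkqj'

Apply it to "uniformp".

The rule is to swap the front and back halves of the string, then keep only the first 4 characters.
Starting from "uniformp": after the first operation, "ormpunif"; after the second, "ormp".

ormp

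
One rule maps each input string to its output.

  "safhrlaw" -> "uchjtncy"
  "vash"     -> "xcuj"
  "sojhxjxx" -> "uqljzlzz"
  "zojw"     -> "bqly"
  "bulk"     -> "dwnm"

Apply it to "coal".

eqcn

The pattern: shift every letter 2 places forward in the alphabet (wrapping around).
For "coal" the result is "eqcn".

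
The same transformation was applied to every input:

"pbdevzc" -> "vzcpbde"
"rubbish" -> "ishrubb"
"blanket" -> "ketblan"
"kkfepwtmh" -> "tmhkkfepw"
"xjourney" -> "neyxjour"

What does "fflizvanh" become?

anhfflizv

The rule is to move the last 3 characters to the front (rotate right by 3).
For "fflizvanh" the result is "anhfflizv".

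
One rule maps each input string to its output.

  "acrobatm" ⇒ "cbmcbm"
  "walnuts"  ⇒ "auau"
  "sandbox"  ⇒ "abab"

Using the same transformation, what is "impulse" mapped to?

mlml

Each output is the input with this applied: keep one character in every 3, starting at position 2 (positions 2nd, 5th, 8th, ...), then write the whole string twice.
On "impulse": the first step gives "ml", and the second then gives "mlml".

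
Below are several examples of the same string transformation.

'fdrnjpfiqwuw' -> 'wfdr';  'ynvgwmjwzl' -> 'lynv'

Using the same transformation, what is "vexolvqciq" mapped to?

qvex

The transformation: move the first 3 characters to the end (rotate left by 3), then keep only the last 4 characters.
"vexolvqciq" → "olvqciqvex" → "qvex".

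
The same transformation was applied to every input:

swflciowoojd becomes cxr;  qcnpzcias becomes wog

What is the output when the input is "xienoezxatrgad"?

The transformation: shift every letter 12 places backward in the alphabet (wrapping around), then keep only the last 3 characters.
"xienoezxatrgad" → "lwsbcsnlohfuor" → "uor".
(Check on "swflciowoojd": → "gktzqwckccxr" → "cxr" ✓)

uor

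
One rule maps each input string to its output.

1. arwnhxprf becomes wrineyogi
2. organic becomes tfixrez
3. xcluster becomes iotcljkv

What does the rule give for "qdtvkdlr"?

ihukmbuc

In each case the input is transformed by: shift every letter 9 places backward in the alphabet (wrapping around), then move the last character to the front.
On "qdtvkdlr": the first step gives "hukmbuci", and the second then gives "ihukmbuc".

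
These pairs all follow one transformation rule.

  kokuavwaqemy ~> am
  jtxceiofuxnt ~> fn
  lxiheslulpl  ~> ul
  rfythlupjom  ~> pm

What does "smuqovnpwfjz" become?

In each case the input is transformed by: keep one character in every 3, starting at position 2 (positions 2nd, 5th, 8th, ...), then delete the first 2 characters.
"smuqovnpwfjz" → "mopj" → "pj".

pj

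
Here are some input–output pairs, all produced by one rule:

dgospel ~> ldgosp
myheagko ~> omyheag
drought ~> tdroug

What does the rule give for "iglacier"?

riglaci

Rule — move the last character to the front, then delete the last character.
Working it through for "iglacier": intermediate "riglacie", final "riglaci".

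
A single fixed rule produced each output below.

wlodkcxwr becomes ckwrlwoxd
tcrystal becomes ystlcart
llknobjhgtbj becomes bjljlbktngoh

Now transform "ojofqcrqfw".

qcowjfoqfr

Rule — take characters alternately from the front and the back (1st, last, 2nd, 2nd-last, ...), then move the last 2 characters to the front (rotate right by 2).
"ojofqcrqfw" → "owjfoqfrqc" → "qcowjfoqfr".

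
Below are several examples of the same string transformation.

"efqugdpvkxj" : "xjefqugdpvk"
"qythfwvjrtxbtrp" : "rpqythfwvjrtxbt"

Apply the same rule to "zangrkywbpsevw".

vwzangrkywbpse

Rule — move the last 2 characters to the front (rotate right by 2).
Applying that to "zangrkywbpsevw" gives "vwzangrkywbpse".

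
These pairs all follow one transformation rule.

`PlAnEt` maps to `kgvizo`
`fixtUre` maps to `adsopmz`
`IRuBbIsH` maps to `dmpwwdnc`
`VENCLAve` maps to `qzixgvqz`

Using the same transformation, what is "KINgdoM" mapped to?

fdibyjh

The transformation: shift every letter 5 places backward in the alphabet (wrapping around), then convert every letter to lowercase.
"KINgdoM" → "FDIbyjH" → "fdibyjh".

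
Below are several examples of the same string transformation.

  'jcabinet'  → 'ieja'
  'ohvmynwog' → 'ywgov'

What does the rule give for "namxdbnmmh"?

dnmnm

The rule is to keep every other character starting from the first (positions 1st, 3rd, 5th, ...), then move the first 2 characters to the end (rotate left by 2).
Starting from "namxdbnmmh": after the first operation, "nmdnm"; after the second, "dnmnm".
(Check on "ohvmynwog": → "ovywg" → "ywgov" ✓)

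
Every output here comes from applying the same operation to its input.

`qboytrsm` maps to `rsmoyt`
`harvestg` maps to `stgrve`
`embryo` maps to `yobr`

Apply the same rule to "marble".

Each output is the input with this applied: delete the first 2 characters, then swap the front and back halves of the string.
"marble" → "rble" → "lerb".

lerb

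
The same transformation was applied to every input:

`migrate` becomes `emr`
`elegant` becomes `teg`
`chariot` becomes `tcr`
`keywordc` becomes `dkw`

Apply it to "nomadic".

Each output is the input with this applied: keep one character in every 3, starting at position 1 (positions 1st, 4th, 7th, ...), then move the last character to the front.
Applying both steps to "nomadic": "nac", then "cna".

cna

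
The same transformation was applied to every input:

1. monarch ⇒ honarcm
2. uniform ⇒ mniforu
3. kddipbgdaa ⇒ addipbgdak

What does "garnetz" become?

zarnetg

Looking at the pairs, the operation is to swap the first and last characters.
"garnetz" → "zarnetg".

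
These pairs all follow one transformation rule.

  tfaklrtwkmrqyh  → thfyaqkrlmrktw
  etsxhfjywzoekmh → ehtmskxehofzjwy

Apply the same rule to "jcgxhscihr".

Rule — take characters alternately from the front and the back (1st, last, 2nd, 2nd-last, ...).
So "jcgxhscihr" becomes "jrchgixchs".

jrchgixchs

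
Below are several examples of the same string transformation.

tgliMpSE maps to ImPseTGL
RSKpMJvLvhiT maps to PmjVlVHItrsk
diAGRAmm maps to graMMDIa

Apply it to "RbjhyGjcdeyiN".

The pattern: move the first 3 characters to the end (rotate left by 3), then flip the case of every letter.
"RbjhyGjcdeyiN" → "hyGjcdeyiNRbj" → "HYgJCDEYInrBJ".

HYgJCDEYInrBJ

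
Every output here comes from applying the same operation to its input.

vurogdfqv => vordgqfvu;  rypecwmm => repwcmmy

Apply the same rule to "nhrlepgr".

In each case the input is transformed by: swap each adjacent pair of characters (1↔2, 3↔4, ...), then move the first character to the end.
"nhrlepgr" → "hnlrperg" → "nlrpergh".
(Check on "vurogdfqv": → "uvordgqfv" → "vordgqfvu" ✓)

nlrpergh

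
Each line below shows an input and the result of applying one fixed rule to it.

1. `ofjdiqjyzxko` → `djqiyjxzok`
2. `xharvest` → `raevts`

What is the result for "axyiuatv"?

iyauvt

What's happening: swap each adjacent pair of characters (1↔2, 3↔4, ...), then delete the first 2 characters.
On "axyiuatv": the first step gives "xaiyauvt", and the second then gives "iyauvt".
(Check on "xharvest": → "hxraevts" → "raevts" ✓)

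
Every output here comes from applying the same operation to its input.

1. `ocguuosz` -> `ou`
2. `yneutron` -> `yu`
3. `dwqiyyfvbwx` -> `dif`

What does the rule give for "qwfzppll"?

The transformation: keep one character in every 3, starting at position 1 (positions 1st, 4th, 7th, ...), then delete the last character.
Applying both steps to "qwfzppll": "qzl", then "qz".

qz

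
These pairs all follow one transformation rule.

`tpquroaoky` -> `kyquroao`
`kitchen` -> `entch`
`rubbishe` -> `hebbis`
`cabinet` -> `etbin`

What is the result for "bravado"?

Looking at the pairs, the operation is to delete the first 2 characters, then move the last 2 characters to the front (rotate right by 2).
"bravado" → "avado" → "doava".

doava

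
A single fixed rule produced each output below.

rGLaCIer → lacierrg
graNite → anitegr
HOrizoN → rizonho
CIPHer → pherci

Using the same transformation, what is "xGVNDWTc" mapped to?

vndwtcxg

In each case the input is transformed by: move the first 2 characters to the end (rotate left by 2), then convert every letter to lowercase.
Working it through for "xGVNDWTc": intermediate "VNDWTcxG", final "vndwtcxg".
(Check on "HOrizoN": → "rizoNHO" → "rizonho" ✓)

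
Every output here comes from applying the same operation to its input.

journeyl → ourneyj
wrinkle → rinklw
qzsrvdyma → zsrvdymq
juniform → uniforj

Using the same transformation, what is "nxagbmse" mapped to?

The pattern: delete the last character, then move the first character to the end.
"nxagbmse" → "nxagbms" → "xagbmsn".

xagbmsn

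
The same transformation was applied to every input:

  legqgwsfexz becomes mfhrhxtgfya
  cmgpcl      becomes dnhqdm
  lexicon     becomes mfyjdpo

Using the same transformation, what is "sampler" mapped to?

tbnqmfs

Each output is the input with this applied: shift every letter 1 place forward in the alphabet (wrapping around).
So "sampler" becomes "tbnqmfs".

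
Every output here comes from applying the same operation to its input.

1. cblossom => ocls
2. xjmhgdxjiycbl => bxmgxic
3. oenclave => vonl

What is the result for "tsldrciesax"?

Looking at the pairs, the operation is to move the last 2 characters to the front (rotate right by 2), then keep every other character starting from the first (positions 1st, 3rd, 5th, ...).
Working it through for "tsldrciesax": intermediate "axtsldrcies", final "atlris".

atlris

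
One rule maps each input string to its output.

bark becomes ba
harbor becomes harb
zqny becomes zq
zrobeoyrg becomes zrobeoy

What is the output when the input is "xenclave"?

xencla

What's happening: delete the last 2 characters.
For "xenclave" the result is "xencla".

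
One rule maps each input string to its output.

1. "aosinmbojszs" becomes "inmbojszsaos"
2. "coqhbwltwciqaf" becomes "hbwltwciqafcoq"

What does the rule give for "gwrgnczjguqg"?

The transformation: move the first 3 characters to the end (rotate left by 3).
For "gwrgnczjguqg" the result is "gnczjguqggwr".

gnczjguqggwr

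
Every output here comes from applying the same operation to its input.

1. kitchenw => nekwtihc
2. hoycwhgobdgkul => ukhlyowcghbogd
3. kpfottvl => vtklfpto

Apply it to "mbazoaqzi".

In each case the input is transformed by: move the last 3 characters to the front (rotate right by 3), then swap each adjacent pair of characters (1↔2, 3↔4, ...).
Applying both steps to "mbazoaqzi": "qzimbazoa", then "zqmiaboza".

zqmiaboza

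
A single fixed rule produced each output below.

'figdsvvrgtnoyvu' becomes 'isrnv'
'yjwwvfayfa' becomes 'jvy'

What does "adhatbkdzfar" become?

Looking at the pairs, the operation is to keep one character in every 3, starting at position 2 (positions 2nd, 5th, 8th, ...).
So "adhatbkdzfar" becomes "dtda".

dtda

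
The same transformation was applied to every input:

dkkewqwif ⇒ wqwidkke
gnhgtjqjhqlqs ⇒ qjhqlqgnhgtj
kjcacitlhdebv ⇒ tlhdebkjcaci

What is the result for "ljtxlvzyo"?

lvzyljtx

The transformation: delete the last character, then swap the front and back halves of the string.
Applying both steps to "ljtxlvzyo": "ljtxlvzy", then "lvzyljtx".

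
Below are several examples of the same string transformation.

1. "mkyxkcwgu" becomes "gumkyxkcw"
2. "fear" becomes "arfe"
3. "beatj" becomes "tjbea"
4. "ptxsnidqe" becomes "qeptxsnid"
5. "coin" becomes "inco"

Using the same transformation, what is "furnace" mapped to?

In each case the input is transformed by: move the last 2 characters to the front (rotate right by 2).
For "furnace" the result is "cefurna".

cefurna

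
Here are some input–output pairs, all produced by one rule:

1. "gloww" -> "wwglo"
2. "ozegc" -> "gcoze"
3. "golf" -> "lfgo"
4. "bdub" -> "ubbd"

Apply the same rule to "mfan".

Rule — move the last 2 characters to the front (rotate right by 2).
"mfan" → "anmf".

anmf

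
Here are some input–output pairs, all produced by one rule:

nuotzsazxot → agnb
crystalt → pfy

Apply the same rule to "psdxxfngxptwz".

Rule — shift every letter 13 places forward in the alphabet (wrapping around) — i.e. ROT13, then keep one character in every 3, starting at position 1 (positions 1st, 4th, 7th, ...).
Doing the same to "psdxxfngxptwz": "ckacm".

ckacm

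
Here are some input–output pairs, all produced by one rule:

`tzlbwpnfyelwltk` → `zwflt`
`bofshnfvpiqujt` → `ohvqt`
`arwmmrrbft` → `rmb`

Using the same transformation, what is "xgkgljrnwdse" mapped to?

Rule — keep one character in every 3, starting at position 2 (positions 2nd, 5th, 8th, ...).
For "xgkgljrnwdse" the result is "glns".

glns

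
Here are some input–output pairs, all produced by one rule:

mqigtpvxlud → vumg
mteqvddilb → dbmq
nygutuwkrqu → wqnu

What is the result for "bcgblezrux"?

zxbb

The pattern: keep one character in every 3, starting at position 1 (positions 1st, 4th, 7th, ...), then move the last 2 characters to the front (rotate right by 2).
"bcgblezrux" → "zxbb".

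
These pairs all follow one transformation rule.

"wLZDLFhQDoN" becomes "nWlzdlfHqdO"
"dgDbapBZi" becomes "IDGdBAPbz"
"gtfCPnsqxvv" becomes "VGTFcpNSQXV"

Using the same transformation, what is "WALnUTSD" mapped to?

Each output is the input with this applied: flip the case of every letter, then move the last character to the front.
On "WALnUTSD": the first step gives "walNutsd", and the second then gives "dwalNuts".

dwalNuts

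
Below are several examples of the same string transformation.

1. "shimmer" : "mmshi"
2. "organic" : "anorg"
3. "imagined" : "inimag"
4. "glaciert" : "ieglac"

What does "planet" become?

What's happening: delete the last 2 characters, then move the last 2 characters to the front (rotate right by 2).
"planet" → "plan" → "anpl".

anpl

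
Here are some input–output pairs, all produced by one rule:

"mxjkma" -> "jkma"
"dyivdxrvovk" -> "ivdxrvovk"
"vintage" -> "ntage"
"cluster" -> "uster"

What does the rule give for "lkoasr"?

oasr

The transformation: delete the first 2 characters.
For "lkoasr" the result is "oasr".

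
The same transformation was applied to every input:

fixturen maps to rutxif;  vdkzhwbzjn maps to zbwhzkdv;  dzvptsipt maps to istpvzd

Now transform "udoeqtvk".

tqeodu

The rule is to reverse the string, then delete the first 2 characters.
Applying both steps to "udoeqtvk": "kvtqeodu", then "tqeodu".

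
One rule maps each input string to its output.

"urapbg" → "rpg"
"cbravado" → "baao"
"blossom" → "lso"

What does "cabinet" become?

The pattern: keep every other character starting from the second (positions 2nd, 4th, 6th, ...).
On "cabinet" that produces "aie".

aie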